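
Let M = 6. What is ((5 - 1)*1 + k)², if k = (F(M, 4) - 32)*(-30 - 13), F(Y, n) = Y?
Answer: 1258884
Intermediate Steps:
k = 1118 (k = (6 - 32)*(-30 - 13) = -26*(-43) = 1118)
((5 - 1)*1 + k)² = ((5 - 1)*1 + 1118)² = (4*1 + 1118)² = (4 + 1118)² = 1122² = 1258884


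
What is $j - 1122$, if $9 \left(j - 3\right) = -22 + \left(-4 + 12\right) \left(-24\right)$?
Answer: $- \frac{10285}{9} \approx -1142.8$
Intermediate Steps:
$j = - \frac{187}{9}$ ($j = 3 + \frac{-22 + \left(-4 + 12\right) \left(-24\right)}{9} = 3 + \frac{-22 + 8 \left(-24\right)}{9} = 3 + \frac{-22 - 192}{9} = 3 + \frac{1}{9} \left(-214\right) = 3 - \frac{214}{9} = - \frac{187}{9} \approx -20.778$)
$j - 1122 = - \frac{187}{9} - 1122 = - \frac{10285}{9}$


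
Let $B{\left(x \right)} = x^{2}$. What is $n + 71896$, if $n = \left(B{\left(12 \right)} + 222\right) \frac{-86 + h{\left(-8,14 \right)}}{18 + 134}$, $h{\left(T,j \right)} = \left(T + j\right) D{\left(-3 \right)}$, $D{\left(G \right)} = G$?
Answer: $\frac{1361266}{19} \approx 71646.0$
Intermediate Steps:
$h{\left(T,j \right)} = - 3 T - 3 j$ ($h{\left(T,j \right)} = \left(T + j\right) \left(-3\right) = - 3 T - 3 j$)
$n = - \frac{4758}{19}$ ($n = \left(12^{2} + 222\right) \frac{-86 - 18}{18 + 134} = \left(144 + 222\right) \frac{-86 + \left(24 - 42\right)}{152} = 366 \left(-86 - 18\right) \frac{1}{152} = 366 \left(\left(-104\right) \frac{1}{152}\right) = 366 \left(- \frac{13}{19}\right) = - \frac{4758}{19} \approx -250.42$)
$n + 71896 = - \frac{4758}{19} + 71896 = \frac{1361266}{19}$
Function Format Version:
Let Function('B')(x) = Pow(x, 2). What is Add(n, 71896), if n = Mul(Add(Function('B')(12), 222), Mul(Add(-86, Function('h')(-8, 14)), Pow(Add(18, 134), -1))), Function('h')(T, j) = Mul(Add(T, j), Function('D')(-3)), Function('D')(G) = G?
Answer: Rational(1361266, 19) ≈ 71646.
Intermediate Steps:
Function('h')(T, j) = Add(Mul(-3, T), Mul(-3, j)) (Function('h')(T, j) = Mul(Add(T, j), -3) = Add(Mul(-3, T), Mul(-3, j)))
n = Rational(-4758, 19) (n = Mul(Add(Pow(12, 2), 222), Mul(Add(-86, Add(Mul(-3, -8), Mul(-3, 14))), Pow(Add(18, 134), -1))) = Mul(Add(144, 222), Mul(Add(-86, Add(24, -42)), Pow(152, -1))) = Mul(366, Mul(Add(-86, -18), Rational(1, 152))) = Mul(366, Mul(-104, Rational(1, 152))) = Mul(366, Rational(-13, 19)) = Rational(-4758, 19) ≈ -250.42)
Add(n, 71896) = Add(Rational(-4758, 19), 71896) = Rational(1361266, 19)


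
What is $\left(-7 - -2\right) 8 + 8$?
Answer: $-32$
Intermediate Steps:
$\left(-7 - -2\right) 8 + 8 = \left(-7 + 2\right) 8 + 8 = \left(-5\right) 8 + 8 = -40 + 8 = -32$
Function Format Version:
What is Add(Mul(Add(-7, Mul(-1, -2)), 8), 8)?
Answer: -32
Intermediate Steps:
Add(Mul(Add(-7, Mul(-1, -2)), 8), 8) = Add(Mul(Add(-7, 2), 8), 8) = Add(Mul(-5, 8), 8) = Add(-40, 8) = -32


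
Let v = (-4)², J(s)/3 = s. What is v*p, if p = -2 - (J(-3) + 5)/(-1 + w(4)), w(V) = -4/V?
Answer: -64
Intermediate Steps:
J(s) = 3*s
v = 16
p = -4 (p = -2 - (3*(-3) + 5)/(-1 - 4/4) = -2 - (-9 + 5)/(-1 - 4*¼) = -2 - (-4)/(-1 - 1) = -2 - (-4)/(-2) = -2 - (-4)*(-1)/2 = -2 - 1*2 = -2 - 2 = -4)
v*p = 16*(-4) = -64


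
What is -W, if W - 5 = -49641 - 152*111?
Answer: 66508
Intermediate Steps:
W = -66508 (W = 5 + (-49641 - 152*111) = 5 + (-49641 - 1*16872) = 5 + (-49641 - 16872) = 5 - 66513 = -66508)
-W = -1*(-66508) = 66508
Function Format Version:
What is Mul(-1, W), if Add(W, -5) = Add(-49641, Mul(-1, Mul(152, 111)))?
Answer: 66508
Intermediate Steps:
W = -66508 (W = Add(5, Add(-49641, Mul(-1, Mul(152, 111)))) = Add(5, Add(-49641, Mul(-1, 16872))) = Add(5, Add(-49641, -16872)) = Add(5, -66513) = -66508)
Mul(-1, W) = Mul(-1, -66508) = 66508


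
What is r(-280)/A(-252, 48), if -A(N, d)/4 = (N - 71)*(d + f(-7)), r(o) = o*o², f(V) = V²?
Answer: -5488000/31331 ≈ -175.16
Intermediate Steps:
r(o) = o³
A(N, d) = -4*(-71 + N)*(49 + d) (A(N, d) = -4*(N - 71)*(d + (-7)²) = -4*(-71 + N)*(d + 49) = -4*(-71 + N)*(49 + d))
r(-280)/A(-252, 48) = (-280)³/(13916 - 196*(-252) + 284*48 - 4*(-252)*48) = -21952000/(13916 + 49392 + 13632 + 48384) = -21952000/125324 = -21952000*1/125324 = -5488000/31331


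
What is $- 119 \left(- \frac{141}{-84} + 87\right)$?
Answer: $- \frac{42211}{4} \approx -10553.0$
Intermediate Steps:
$- 119 \left(- \frac{141}{-84} + 87\right) = - 119 \left(\left(-141\right) \left(- \frac{1}{84}\right) + 87\right) = - 119 \left(\frac{47}{28} + 87\right) = \left(-119\right) \frac{2483}{28} = - \frac{42211}{4}$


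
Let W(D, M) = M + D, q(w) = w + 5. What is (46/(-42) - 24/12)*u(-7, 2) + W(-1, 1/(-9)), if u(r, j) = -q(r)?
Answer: -460/63 ≈ -7.3016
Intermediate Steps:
q(w) = 5 + w
W(D, M) = D + M
u(r, j) = -5 - r (u(r, j) = -(5 + r) = -5 - r)
(46/(-42) - 24/12)*u(-7, 2) + W(-1, 1/(-9)) = (46/(-42) - 24/12)*(-5 - 1*(-7)) + (-1 + 1/(-9)) = (46*(-1/42) - 24*1/12)*(-5 + 7) + (-1 - 1/9) = (-23/21 - 2)*2 - 10/9 = -65/21*2 - 10/9 = -130/21 - 10/9 = -460/63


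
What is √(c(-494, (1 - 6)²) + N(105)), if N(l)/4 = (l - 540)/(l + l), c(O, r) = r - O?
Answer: 5*√1001/7 ≈ 22.599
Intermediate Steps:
N(l) = 2*(-540 + l)/l (N(l) = 4*((l - 540)/(l + l)) = 4*((-540 + l)/((2*l))) = 4*((-540 + l)*(1/(2*l))) = 4*((-540 + l)/(2*l)) = 2*(-540 + l)/l)
√(c(-494, (1 - 6)²) + N(105)) = √(((1 - 6)² - 1*(-494)) + (2 - 1080/105)) = √(((-5)² + 494) + (2 - 1080*1/105)) = √((25 + 494) + (2 - 72/7)) = √(519 - 58/7) = √(3575/7) = 5*√1001/7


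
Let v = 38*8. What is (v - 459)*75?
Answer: -11625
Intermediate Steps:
v = 304
(v - 459)*75 = (304 - 459)*75 = -155*75 = -11625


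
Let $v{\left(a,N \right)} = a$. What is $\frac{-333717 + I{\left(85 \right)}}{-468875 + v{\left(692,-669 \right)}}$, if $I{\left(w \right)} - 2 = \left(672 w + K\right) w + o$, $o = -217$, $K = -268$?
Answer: $- \frac{1499496}{156061} \approx -9.6084$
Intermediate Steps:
$I{\left(w \right)} = -215 + w \left(-268 + 672 w\right)$ ($I{\left(w \right)} = 2 + \left(\left(672 w - 268\right) w - 217\right) = 2 + \left(\left(-268 + 672 w\right) w - 217\right) = 2 + \left(w \left(-268 + 672 w\right) - 217\right) = 2 + \left(-217 + w \left(-268 + 672 w\right)\right) = -215 + w \left(-268 + 672 w\right)$)
$\frac{-333717 + I{\left(85 \right)}}{-468875 + v{\left(692,-669 \right)}} = \frac{-333717 - \left(22995 - 4855200\right)}{-468875 + 692} = \frac{-333717 - -4832205}{-468183} = \left(-333717 - -4832205\right) \left(- \frac{1}{468183}\right) = \left(-333717 + 4832205\right) \left(- \frac{1}{468183}\right) = 4498488 \left(- \frac{1}{468183}\right) = - \frac{1499496}{156061}$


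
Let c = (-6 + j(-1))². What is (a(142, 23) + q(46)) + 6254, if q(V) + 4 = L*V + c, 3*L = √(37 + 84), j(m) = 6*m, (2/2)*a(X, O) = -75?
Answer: 19463/3 ≈ 6487.7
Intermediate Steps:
a(X, O) = -75
L = 11/3 (L = √(37 + 84)/3 = √121/3 = (⅓)*11 = 11/3 ≈ 3.6667)
c = 144 (c = (-6 + 6*(-1))² = (-6 - 6)² = (-12)² = 144)
q(V) = 140 + 11*V/3 (q(V) = -4 + (11*V/3 + 144) = -4 + (144 + 11*V/3) = 140 + 11*V/3)
(a(142, 23) + q(46)) + 6254 = (-75 + (140 + (11/3)*46)) + 6254 = (-75 + (140 + 506/3)) + 6254 = (-75 + 926/3) + 6254 = 701/3 + 6254 = 19463/3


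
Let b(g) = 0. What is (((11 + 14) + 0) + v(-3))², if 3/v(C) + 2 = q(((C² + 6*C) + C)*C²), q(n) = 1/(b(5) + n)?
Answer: 26020201/47089 ≈ 552.58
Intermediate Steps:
q(n) = 1/n (q(n) = 1/(0 + n) = 1/n)
v(C) = 3/(-2 + 1/(C²*(C² + 7*C))) (v(C) = 3/(-2 + 1/(((C² + 6*C) + C)*C²)) = 3/(-2 + 1/((C² + 7*C)*C²)) = 3/(-2 + 1/(C²*(C² + 7*C))))
(((11 + 14) + 0) + v(-3))² = (((11 + 14) + 0) + 3*(-3)³*(-7 - 1*(-3))/(-1 + 2*(-3)³*(7 - 3)))² = ((25 + 0) + 3*(-27)*(-7 + 3)/(-1 + 2*(-27)*4))² = (25 + 3*(-27)*(-4)/(-1 - 216))² = (25 + 3*(-27)*(-4)/(-217))² = (25 + 3*(-27)*(-1/217)*(-4))² = (25 - 324/217)² = (5101/217)² = 26020201/47089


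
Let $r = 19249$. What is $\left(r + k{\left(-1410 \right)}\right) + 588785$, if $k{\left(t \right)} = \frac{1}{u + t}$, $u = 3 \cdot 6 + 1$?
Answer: $\frac{845775293}{1391} \approx 6.0803 \cdot 10^{5}$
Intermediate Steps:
$u = 19$ ($u = 18 + 1 = 19$)
$k{\left(t \right)} = \frac{1}{19 + t}$
$\left(r + k{\left(-1410 \right)}\right) + 588785 = \left(19249 + \frac{1}{19 - 1410}\right) + 588785 = \left(19249 + \frac{1}{-1391}\right) + 588785 = \left(19249 - \frac{1}{1391}\right) + 588785 = \frac{26775358}{1391} + 588785 = \frac{845775293}{1391}$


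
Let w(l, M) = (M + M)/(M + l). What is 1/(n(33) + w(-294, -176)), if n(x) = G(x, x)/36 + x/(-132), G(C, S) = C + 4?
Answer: 2115/3229 ≈ 0.65500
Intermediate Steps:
G(C, S) = 4 + C
w(l, M) = 2*M/(M + l) (w(l, M) = (2*M)/(M + l) = 2*M/(M + l))
n(x) = ⅑ + 2*x/99 (n(x) = (4 + x)/36 + x/(-132) = (4 + x)*(1/36) + x*(-1/132) = (⅑ + x/36) - x/132 = ⅑ + 2*x/99)
1/(n(33) + w(-294, -176)) = 1/((⅑ + (2/99)*33) + 2*(-176)/(-176 - 294)) = 1/((⅑ + ⅔) + 2*(-176)/(-470)) = 1/(7/9 + 2*(-176)*(-1/470)) = 1/(7/9 + 176/235) = 1/(3229/2115) = 2115/3229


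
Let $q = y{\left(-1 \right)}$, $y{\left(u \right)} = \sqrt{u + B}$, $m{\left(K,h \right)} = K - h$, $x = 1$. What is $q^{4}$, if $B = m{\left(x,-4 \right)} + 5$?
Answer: $81$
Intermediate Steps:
$B = 10$ ($B = \left(1 - -4\right) + 5 = \left(1 + 4\right) + 5 = 5 + 5 = 10$)
$y{\left(u \right)} = \sqrt{10 + u}$ ($y{\left(u \right)} = \sqrt{u + 10} = \sqrt{10 + u}$)
$q = 3$ ($q = \sqrt{10 - 1} = \sqrt{9} = 3$)
$q^{4} = 3^{4} = 81$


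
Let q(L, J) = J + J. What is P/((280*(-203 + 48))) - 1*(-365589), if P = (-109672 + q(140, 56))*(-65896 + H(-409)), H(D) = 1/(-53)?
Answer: 1636752582/8215 ≈ 1.9924e+5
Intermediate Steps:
H(D) = -1/53
q(L, J) = 2*J
P = 382637094840/53 (P = (-109672 + 2*56)*(-65896 - 1/53) = (-109672 + 112)*(-3492489/53) = -109560*(-3492489/53) = 382637094840/53 ≈ 7.2196e+9)
P/((280*(-203 + 48))) - 1*(-365589) = 382637094840/(53*((280*(-203 + 48)))) - 1*(-365589) = 382637094840/(53*((280*(-155)))) + 365589 = (382637094840/53)/(-43400) + 365589 = (382637094840/53)*(-1/43400) + 365589 = -1366561053/8215 + 365589 = 1636752582/8215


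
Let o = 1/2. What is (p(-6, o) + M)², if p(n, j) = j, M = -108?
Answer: 46225/4 ≈ 11556.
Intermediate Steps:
o = ½ ≈ 0.50000
(p(-6, o) + M)² = (½ - 108)² = (-215/2)² = 46225/4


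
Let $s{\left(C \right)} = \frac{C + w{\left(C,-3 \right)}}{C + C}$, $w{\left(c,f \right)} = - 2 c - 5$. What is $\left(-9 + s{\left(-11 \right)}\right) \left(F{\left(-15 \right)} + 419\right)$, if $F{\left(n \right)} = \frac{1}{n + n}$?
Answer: $- \frac{213673}{55} \approx -3885.0$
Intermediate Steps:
$F{\left(n \right)} = \frac{1}{2 n}$
$w{\left(c,f \right)} = -5 - 2 c$
$s{\left(C \right)} = \frac{-5 - C}{2 C}$ ($s{\left(C \right)} = \frac{C - \left(5 + 2 C\right)}{C + C} = \frac{-5 - C}{2 C}$)
$\left(-9 + s{\left(-11 \right)}\right) \left(F{\left(-15 \right)} + 419\right) = \left(-9 + \frac{-5 - -11}{2 \left(-11\right)}\right) \left(\frac{1}{2 \left(-15\right)} + 419\right) = \left(-9 + \frac{1}{2} \left(- \frac{1}{11}\right) \left(-5 + 11\right)\right) \left(\frac{1}{2} \left(- \frac{1}{15}\right) + 419\right) = \left(-9 + \frac{1}{2} \left(- \frac{1}{11}\right) 6\right) \left(- \frac{1}{30} + 419\right) = \left(-9 - \frac{3}{11}\right) \frac{12569}{30} = \left(- \frac{102}{11}\right) \frac{12569}{30} = - \frac{213673}{55}$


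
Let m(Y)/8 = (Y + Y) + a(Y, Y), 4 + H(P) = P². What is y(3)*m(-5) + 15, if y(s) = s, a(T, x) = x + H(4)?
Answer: -57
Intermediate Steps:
H(P) = -4 + P²
a(T, x) = 12 + x (a(T, x) = x + (-4 + 4²) = x + (-4 + 16) = x + 12 = 12 + x)
m(Y) = 96 + 24*Y (m(Y) = 8*((Y + Y) + (12 + Y)) = 8*(2*Y + (12 + Y)) = 8*(12 + 3*Y) = 96 + 24*Y)
y(3)*m(-5) + 15 = 3*(96 + 24*(-5)) + 15 = 3*(96 - 120) + 15 = 3*(-24) + 15 = -72 + 15 = -57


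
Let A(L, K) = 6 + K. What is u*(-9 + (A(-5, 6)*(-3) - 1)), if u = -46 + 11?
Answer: 1610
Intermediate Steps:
u = -35
u*(-9 + (A(-5, 6)*(-3) - 1)) = -35*(-9 + ((6 + 6)*(-3) - 1)) = -35*(-9 + (12*(-3) - 1)) = -35*(-9 + (-36 - 1)) = -35*(-9 - 37) = -35*(-46) = 1610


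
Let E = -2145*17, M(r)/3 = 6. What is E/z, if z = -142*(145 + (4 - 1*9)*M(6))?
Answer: 663/142 ≈ 4.6690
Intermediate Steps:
M(r) = 18 (M(r) = 3*6 = 18)
E = -36465
z = -7810 (z = -142*(145 + (4 - 1*9)*18) = -142*(145 + (4 - 9)*18) = -142*(145 - 5*18) = -142*(145 - 90) = -142*55 = -7810)
E/z = -36465/(-7810) = -36465*(-1/7810) = 663/142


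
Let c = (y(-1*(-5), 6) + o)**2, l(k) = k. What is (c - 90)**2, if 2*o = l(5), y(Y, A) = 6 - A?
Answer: 112225/16 ≈ 7014.1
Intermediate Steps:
o = 5/2 (o = (1/2)*5 = 5/2 ≈ 2.5000)
c = 25/4 (c = ((6 - 1*6) + 5/2)**2 = ((6 - 6) + 5/2)**2 = (0 + 5/2)**2 = (5/2)**2 = 25/4 ≈ 6.2500)
(c - 90)**2 = (25/4 - 90)**2 = (-335/4)**2 = 112225/16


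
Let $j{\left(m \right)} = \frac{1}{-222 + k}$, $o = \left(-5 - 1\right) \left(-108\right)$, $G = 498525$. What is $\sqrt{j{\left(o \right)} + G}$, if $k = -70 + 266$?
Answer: $\frac{\sqrt{337002874}}{26} \approx 706.06$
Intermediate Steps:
$o = 648$ ($o = \left(-6\right) \left(-108\right) = 648$)
$k = 196$
$j{\left(m \right)} = - \frac{1}{26}$ ($j{\left(m \right)} = \frac{1}{-222 + 196} = \frac{1}{-26} = - \frac{1}{26}$)
$\sqrt{j{\left(o \right)} + G} = \sqrt{- \frac{1}{26} + 498525} = \sqrt{\frac{12961649}{26}} = \frac{\sqrt{337002874}}{26}$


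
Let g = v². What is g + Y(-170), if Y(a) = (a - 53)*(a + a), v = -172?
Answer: 105404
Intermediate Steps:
Y(a) = 2*a*(-53 + a) (Y(a) = (-53 + a)*(2*a) = 2*a*(-53 + a))
g = 29584 (g = (-172)² = 29584)
g + Y(-170) = 29584 + 2*(-170)*(-53 - 170) = 29584 + 2*(-170)*(-223) = 29584 + 75820 = 105404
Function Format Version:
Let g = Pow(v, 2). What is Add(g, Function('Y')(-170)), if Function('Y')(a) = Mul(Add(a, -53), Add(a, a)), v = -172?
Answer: 105404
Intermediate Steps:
Function('Y')(a) = Mul(2, a, Add(-53, a)) (Function('Y')(a) = Mul(Add(-53, a), Mul(2, a)) = Mul(2, a, Add(-53, a)))
g = 29584 (g = Pow(-172, 2) = 29584)
Add(g, Function('Y')(-170)) = Add(29584, Mul(2, -170, Add(-53, -170))) = Add(29584, Mul(2, -170, -223)) = Add(29584, 75820) = 105404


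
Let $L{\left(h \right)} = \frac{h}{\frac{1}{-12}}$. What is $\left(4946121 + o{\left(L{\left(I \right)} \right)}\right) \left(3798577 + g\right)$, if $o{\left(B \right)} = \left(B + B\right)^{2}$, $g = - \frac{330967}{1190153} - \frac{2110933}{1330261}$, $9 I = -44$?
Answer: $\frac{268457019665420116021993565}{14248927079397} \approx 1.8841 \cdot 10^{13}$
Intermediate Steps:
$I = - \frac{44}{9}$ ($I = \frac{1}{9} \left(-44\right) = - \frac{44}{9} \approx -4.8889$)
$g = - \frac{2952605735136}{1583214119933}$ ($g = \left(-330967\right) \frac{1}{1190153} - \frac{2110933}{1330261} = - \frac{330967}{1190153} - \frac{2110933}{1330261} = - \frac{2952605735136}{1583214119933} \approx -1.8649$)
$L{\left(h \right)} = - 12 h$ ($L{\left(h \right)} = \frac{h}{- \frac{1}{12}} = h \left(-12\right) = - 12 h$)
$o{\left(B \right)} = 4 B^{2}$ ($o{\left(B \right)} = \left(2 B\right)^{2} = 4 B^{2}$)
$\left(4946121 + o{\left(L{\left(I \right)} \right)}\right) \left(3798577 + g\right) = \left(4946121 + 4 \left(\left(-12\right) \left(- \frac{44}{9}\right)\right)^{2}\right) \left(3798577 - \frac{2952605735136}{1583214119933}\right) = \left(4946121 + 4 \left(\frac{176}{3}\right)^{2}\right) \frac{6013957789447000205}{1583214119933} = \left(4946121 + 4 \cdot \frac{30976}{9}\right) \frac{6013957789447000205}{1583214119933} = \left(4946121 + \frac{123904}{9}\right) \frac{6013957789447000205}{1583214119933} = \frac{44638993}{9} \cdot \frac{6013957789447000205}{1583214119933} = \frac{268457019665420116021993565}{14248927079397}$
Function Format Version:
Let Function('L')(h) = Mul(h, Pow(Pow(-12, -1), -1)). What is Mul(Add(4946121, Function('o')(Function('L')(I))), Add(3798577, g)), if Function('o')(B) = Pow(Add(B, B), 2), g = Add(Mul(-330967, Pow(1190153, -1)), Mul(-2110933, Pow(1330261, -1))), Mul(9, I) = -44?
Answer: Rational(268457019665420116021993565, 14248927079397) ≈ 1.8841e+13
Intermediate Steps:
I = Rational(-44, 9) (I = Mul(Rational(1, 9), -44) = Rational(-44, 9) ≈ -4.8889)
g = Rational(-2952605735136, 1583214119933) (g = Add(Mul(-330967, Rational(1, 1190153)), Mul(-2110933, Rational(1, 1330261))) = Add(Rational(-330967, 1190153), Rational(-2110933, 1330261)) = Rational(-2952605735136, 1583214119933) ≈ -1.8649)
Function('L')(h) = Mul(-12, h) (Function('L')(h) = Mul(h, Pow(Rational(-1, 12), -1)) = Mul(h, -12) = Mul(-12, h))
Function('o')(B) = Mul(4, Pow(B, 2)) (Function('o')(B) = Pow(Mul(2, B), 2) = Mul(4, Pow(B, 2)))
Mul(Add(4946121, Function('o')(Function('L')(I))), Add(3798577, g)) = Mul(Add(4946121, Mul(4, Pow(Mul(-12, Rational(-44, 9)), 2))), Add(3798577, Rational(-2952605735136, 1583214119933))) = Mul(Add(4946121, Mul(4, Pow(Rational(176, 3), 2))), Rational(6013957789447000205, 1583214119933)) = Mul(Add(4946121, Mul(4, Rational(30976, 9))), Rational(6013957789447000205, 1583214119933)) = Mul(Add(4946121, Rational(123904, 9)), Rational(6013957789447000205, 1583214119933)) = Mul(Rational(44638993, 9), Rational(6013957789447000205, 1583214119933)) = Rational(268457019665420116021993565, 14248927079397)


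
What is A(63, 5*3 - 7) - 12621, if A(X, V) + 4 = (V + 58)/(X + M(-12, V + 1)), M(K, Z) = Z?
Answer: -151489/12 ≈ -12624.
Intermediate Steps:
A(X, V) = -4 + (58 + V)/(1 + V + X) (A(X, V) = -4 + (V + 58)/(X + (V + 1)) = -4 + (58 + V)/(X + (1 + V)) = -4 + (58 + V)/(1 + V + X))
A(63, 5*3 - 7) - 12621 = (54 - 4*63 - 3*(5*3 - 7))/(1 + (5*3 - 7) + 63) - 12621 = (54 - 252 - 3*(15 - 7))/(1 + (15 - 7) + 63) - 12621 = (54 - 252 - 3*8)/(1 + 8 + 63) - 12621 = (54 - 252 - 24)/72 - 12621 = (1/72)*(-222) - 12621 = -37/12 - 12621 = -151489/12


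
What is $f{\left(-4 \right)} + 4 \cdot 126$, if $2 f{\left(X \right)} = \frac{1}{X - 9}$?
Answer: $\frac{13103}{26} \approx 503.96$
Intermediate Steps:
$f{\left(X \right)} = \frac{1}{2 \left(-9 + X\right)}$ ($f{\left(X \right)} = \frac{1}{2 \left(X - 9\right)} = \frac{1}{2 \left(-9 + X\right)}$)
$f{\left(-4 \right)} + 4 \cdot 126 = \frac{1}{2 \left(-9 - 4\right)} + 4 \cdot 126 = \frac{1}{2 \left(-13\right)} + 504 = \frac{1}{2} \left(- \frac{1}{13}\right) + 504 = - \frac{1}{26} + 504 = \frac{13103}{26}$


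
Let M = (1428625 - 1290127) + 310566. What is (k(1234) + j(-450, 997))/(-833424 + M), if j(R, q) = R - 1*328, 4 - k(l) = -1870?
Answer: -137/48045 ≈ -0.0028515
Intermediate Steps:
k(l) = 1874 (k(l) = 4 - 1*(-1870) = 4 + 1870 = 1874)
j(R, q) = -328 + R (j(R, q) = R - 328 = -328 + R)
M = 449064 (M = 138498 + 310566 = 449064)
(k(1234) + j(-450, 997))/(-833424 + M) = (1874 + (-328 - 450))/(-833424 + 449064) = (1874 - 778)/(-384360) = 1096*(-1/384360) = -137/48045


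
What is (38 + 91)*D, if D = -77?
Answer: -9933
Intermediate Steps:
(38 + 91)*D = (38 + 91)*(-77) = 129*(-77) = -9933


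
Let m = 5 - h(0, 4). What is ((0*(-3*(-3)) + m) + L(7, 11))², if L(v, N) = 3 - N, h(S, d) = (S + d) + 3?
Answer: 100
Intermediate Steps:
h(S, d) = 3 + S + d
m = -2 (m = 5 - (3 + 0 + 4) = 5 - 1*7 = 5 - 7 = -2)
((0*(-3*(-3)) + m) + L(7, 11))² = ((0*(-3*(-3)) - 2) + (3 - 1*11))² = ((0*9 - 2) + (3 - 11))² = ((0 - 2) - 8)² = (-2 - 8)² = (-10)² = 100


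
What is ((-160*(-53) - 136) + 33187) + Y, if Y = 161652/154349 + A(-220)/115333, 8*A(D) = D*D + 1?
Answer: 203954497565817/4910767784 ≈ 41532.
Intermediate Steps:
A(D) = 1/8 + D**2/8 (A(D) = (D*D + 1)/8 = (D**2 + 1)/8 = (1 + D**2)/8 = 1/8 + D**2/8)
Y = 5400728513/4910767784 (Y = 161652/154349 + (1/8 + (1/8)*(-220)**2)/115333 = 161652*(1/154349) + (1/8 + (1/8)*48400)*(1/115333) = 161652/154349 + (1/8 + 6050)*(1/115333) = 161652/154349 + (48401/8)*(1/115333) = 161652/154349 + 1669/31816 = 5400728513/4910767784 ≈ 1.0998)
((-160*(-53) - 136) + 33187) + Y = ((-160*(-53) - 136) + 33187) + 5400728513/4910767784 = ((8480 - 136) + 33187) + 5400728513/4910767784 = (8344 + 33187) + 5400728513/4910767784 = 41531 + 5400728513/4910767784 = 203954497565817/4910767784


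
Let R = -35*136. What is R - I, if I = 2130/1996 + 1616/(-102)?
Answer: -241522411/50898 ≈ -4745.2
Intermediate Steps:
I = -752069/50898 (I = 2130*(1/1996) + 1616*(-1/102) = 1065/998 - 808/51 = -752069/50898 ≈ -14.776)
R = -4760
R - I = -4760 - 1*(-752069/50898) = -4760 + 752069/50898 = -241522411/50898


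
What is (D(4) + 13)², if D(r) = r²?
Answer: 841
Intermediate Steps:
(D(4) + 13)² = (4² + 13)² = (16 + 13)² = 29² = 841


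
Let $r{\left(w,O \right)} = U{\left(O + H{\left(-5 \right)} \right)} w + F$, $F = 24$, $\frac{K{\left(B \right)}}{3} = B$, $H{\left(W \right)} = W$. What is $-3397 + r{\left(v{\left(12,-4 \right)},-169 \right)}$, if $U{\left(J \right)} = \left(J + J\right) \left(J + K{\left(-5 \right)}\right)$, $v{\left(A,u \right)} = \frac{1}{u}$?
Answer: $-19816$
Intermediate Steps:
$K{\left(B \right)} = 3 B$
$U{\left(J \right)} = 2 J \left(-15 + J\right)$ ($U{\left(J \right)} = \left(J + J\right) \left(J + 3 \left(-5\right)\right) = 2 J \left(J - 15\right) = 2 J \left(-15 + J\right)$)
$r{\left(w,O \right)} = 24 + 2 w \left(-20 + O\right) \left(-5 + O\right)$ ($r{\left(w,O \right)} = 2 \left(O - 5\right) \left(-15 + \left(O - 5\right)\right) w + 24 = 2 \left(-5 + O\right) \left(-15 + \left(-5 + O\right)\right) w + 24 = 2 \left(-5 + O\right) \left(-20 + O\right) w + 24 = 2 \left(-20 + O\right) \left(-5 + O\right) w + 24 = 2 w \left(-20 + O\right) \left(-5 + O\right) + 24 = 24 + 2 w \left(-20 + O\right) \left(-5 + O\right)$)
$-3397 + r{\left(v{\left(12,-4 \right)},-169 \right)} = -3397 + \left(24 + \frac{2 \left(-20 - 169\right) \left(-5 - 169\right)}{-4}\right) = -3397 + \left(24 + 2 \left(- \frac{1}{4}\right) \left(-189\right) \left(-174\right)\right) = -3397 + \left(24 - 16443\right) = -3397 - 16419 = -19816$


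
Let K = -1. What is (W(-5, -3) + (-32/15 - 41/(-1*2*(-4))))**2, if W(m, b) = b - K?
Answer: 1234321/14400 ≈ 85.717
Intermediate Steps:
W(m, b) = 1 + b (W(m, b) = b - 1*(-1) = b + 1 = 1 + b)
(W(-5, -3) + (-32/15 - 41/(-1*2*(-4))))**2 = ((1 - 3) + (-32/15 - 41/(-1*2*(-4))))**2 = (-2 + (-32*1/15 - 41/((-2*(-4)))))**2 = (-2 + (-32/15 - 41/8))**2 = (-2 - 871/120)**2 = (-1111/120)**2 = 1234321/14400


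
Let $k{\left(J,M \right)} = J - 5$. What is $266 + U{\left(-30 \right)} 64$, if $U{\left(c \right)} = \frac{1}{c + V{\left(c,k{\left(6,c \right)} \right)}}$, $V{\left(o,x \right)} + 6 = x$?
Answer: $\frac{9246}{35} \approx 264.17$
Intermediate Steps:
$k{\left(J,M \right)} = -5 + J$
$V{\left(o,x \right)} = -6 + x$
$U{\left(c \right)} = \frac{1}{-5 + c}$ ($U{\left(c \right)} = \frac{1}{c + \left(-6 + \left(-5 + 6\right)\right)} = \frac{1}{c + \left(-6 + 1\right)} = \frac{1}{c - 5} = \frac{1}{-5 + c}$)
$266 + U{\left(-30 \right)} 64 = 266 + \frac{1}{-5 - 30} \cdot 64 = 266 + \frac{1}{-35} \cdot 64 = 266 - \frac{64}{35} = \frac{9246}{35}$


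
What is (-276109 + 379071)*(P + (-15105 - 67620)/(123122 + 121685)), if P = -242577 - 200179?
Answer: -11160035819819954/244807 ≈ -4.5587e+10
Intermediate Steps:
P = -442756
(-276109 + 379071)*(P + (-15105 - 67620)/(123122 + 121685)) = (-276109 + 379071)*(-442756 + (-15105 - 67620)/(123122 + 121685)) = 102962*(-442756 - 82725/244807) = 102962*(-108389850817/244807) = -11160035819819954/244807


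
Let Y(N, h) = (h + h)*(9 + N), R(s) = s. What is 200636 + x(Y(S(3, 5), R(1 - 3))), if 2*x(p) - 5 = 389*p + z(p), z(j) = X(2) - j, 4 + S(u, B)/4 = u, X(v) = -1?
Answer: 196758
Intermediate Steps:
S(u, B) = -16 + 4*u
Y(N, h) = 2*h*(9 + N) (Y(N, h) = (2*h)*(9 + N) = 2*h*(9 + N))
z(j) = -1 - j
x(p) = 2 + 194*p (x(p) = 5/2 + (389*p + (-1 - p))/2 = 5/2 + (-1 + 388*p)/2 = 5/2 + (-1/2 + 194*p) = 2 + 194*p)
200636 + x(Y(S(3, 5), R(1 - 3))) = 200636 + (2 + 194*(2*(1 - 3)*(9 + (-16 + 4*3)))) = 200636 + (2 + 194*(2*(-2)*(9 + (-16 + 12)))) = 200636 + (2 + 194*(2*(-2)*(9 - 4))) = 200636 + (2 + 194*(2*(-2)*5)) = 200636 + (2 + 194*(-20)) = 200636 + (2 - 3880) = 200636 - 3878 = 196758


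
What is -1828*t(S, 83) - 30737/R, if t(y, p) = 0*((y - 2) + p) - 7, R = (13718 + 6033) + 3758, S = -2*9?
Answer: 300790427/23509 ≈ 12795.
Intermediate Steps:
S = -18
R = 23509 (R = 19751 + 3758 = 23509)
t(y, p) = -7 (t(y, p) = 0*((-2 + y) + p) - 7 = 0*(-2 + p + y) - 7 = 0 - 7 = -7)
-1828*t(S, 83) - 30737/R = -1828/(1/(-7)) - 30737/23509 = -1828/(-⅐) - 30737*1/23509 = -1828*(-7) - 30737/23509 = 12796 - 30737/23509 = 300790427/23509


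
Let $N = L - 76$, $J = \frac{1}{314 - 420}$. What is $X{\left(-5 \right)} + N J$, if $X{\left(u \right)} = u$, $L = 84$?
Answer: $- \frac{269}{53} \approx -5.0755$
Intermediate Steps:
$J = - \frac{1}{106}$ ($J = \frac{1}{314 - 420} = \frac{1}{-106} = - \frac{1}{106} \approx -0.009434$)
$N = 8$ ($N = 84 - 76 = 8$)
$X{\left(-5 \right)} + N J = -5 + 8 \left(- \frac{1}{106}\right) = -5 - \frac{4}{53} = - \frac{269}{53}$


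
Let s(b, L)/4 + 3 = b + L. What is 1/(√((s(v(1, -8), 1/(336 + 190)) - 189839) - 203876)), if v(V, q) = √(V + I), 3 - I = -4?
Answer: -I*√263/√(103550199 - 2104*√2) ≈ -0.0015937*I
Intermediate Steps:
I = 7 (I = 3 - 1*(-4) = 3 + 4 = 7)
v(V, q) = √(7 + V) (v(V, q) = √(V + 7) = √(7 + V))
s(b, L) = -12 + 4*L + 4*b (s(b, L) = -12 + 4*(b + L) = -12 + 4*(L + b) = -12 + (4*L + 4*b) = -12 + 4*L + 4*b)
1/(√((s(v(1, -8), 1/(336 + 190)) - 189839) - 203876)) = 1/(√(((-12 + 4/(336 + 190) + 4*√(7 + 1)) - 189839) - 203876)) = 1/(√(((-12 + 4/526 + 4*√8) - 189839) - 203876)) = 1/(√(((-12 + 4*(1/526) + 4*(2*√2)) - 189839) - 203876)) = 1/(√(((-12 + 2/263 + 8*√2) - 189839) - 203876)) = 1/(√(((-3154/263 + 8*√2) - 189839) - 203876)) = 1/(√((-49930811/263 + 8*√2) - 203876)) = 1/(√(-103550199/263 + 8*√2)) = (-103550199/263 + 8*√2)^(-½)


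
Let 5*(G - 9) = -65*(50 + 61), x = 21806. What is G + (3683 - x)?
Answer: -19557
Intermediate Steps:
G = -1434 (G = 9 + (-65*(50 + 61))/5 = 9 + (-65*111)/5 = 9 + (⅕)*(-7215) = 9 - 1443 = -1434)
G + (3683 - x) = -1434 + (3683 - 1*21806) = -1434 + (3683 - 21806) = -1434 - 18123 = -19557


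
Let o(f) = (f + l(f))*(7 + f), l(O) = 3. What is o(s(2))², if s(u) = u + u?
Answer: 5929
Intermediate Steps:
s(u) = 2*u
o(f) = (3 + f)*(7 + f) (o(f) = (f + 3)*(7 + f) = (3 + f)*(7 + f))
o(s(2))² = (21 + (2*2)² + 10*(2*2))² = (21 + 4² + 10*4)² = (21 + 16 + 40)² = 77² = 5929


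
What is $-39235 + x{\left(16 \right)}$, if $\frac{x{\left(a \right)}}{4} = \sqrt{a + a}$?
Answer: $-39235 + 16 \sqrt{2} \approx -39212.0$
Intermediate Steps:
$x{\left(a \right)} = 4 \sqrt{2} \sqrt{a}$ ($x{\left(a \right)} = 4 \sqrt{a + a} = 4 \sqrt{2 a} = 4 \sqrt{2} \sqrt{a}$)
$-39235 + x{\left(16 \right)} = -39235 + 4 \sqrt{2} \sqrt{16} = -39235 + 4 \sqrt{2} \cdot 4 = -39235 + 16 \sqrt{2}$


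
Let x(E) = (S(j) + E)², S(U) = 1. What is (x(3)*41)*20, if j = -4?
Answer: 13120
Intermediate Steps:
x(E) = (1 + E)²
(x(3)*41)*20 = ((1 + 3)²*41)*20 = (4²*41)*20 = (16*41)*20 = 656*20 = 13120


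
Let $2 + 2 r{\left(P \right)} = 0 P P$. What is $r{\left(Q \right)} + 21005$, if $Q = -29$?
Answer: $21004$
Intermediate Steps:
$r{\left(P \right)} = -1$ ($r{\left(P \right)} = -1 + \frac{0 P P}{2} = -1 + \frac{0 P}{2} = -1 + \frac{1}{2} \cdot 0 = -1 + 0 = -1$)
$r{\left(Q \right)} + 21005 = -1 + 21005 = 21004$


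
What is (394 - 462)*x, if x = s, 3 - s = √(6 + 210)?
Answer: -204 + 408*√6 ≈ 795.39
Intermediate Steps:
s = 3 - 6*√6 (s = 3 - √(6 + 210) = 3 - √216 = 3 - 6*√6 ≈ -11.697)
x = 3 - 6*√6 ≈ -11.697
(394 - 462)*x = (394 - 462)*(3 - 6*√6) = -68*(3 - 6*√6) = -204 + 408*√6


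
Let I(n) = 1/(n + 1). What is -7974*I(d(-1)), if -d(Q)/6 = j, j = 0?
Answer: -7974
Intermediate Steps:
d(Q) = 0 (d(Q) = -6*0 = 0)
I(n) = 1/(1 + n)
-7974*I(d(-1)) = -7974/(1 + 0) = -7974/1 = -7974*1 = -7974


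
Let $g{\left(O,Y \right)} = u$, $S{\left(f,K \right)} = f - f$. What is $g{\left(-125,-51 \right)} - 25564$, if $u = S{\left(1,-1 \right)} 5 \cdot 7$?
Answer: $-25564$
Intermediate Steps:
$S{\left(f,K \right)} = 0$
$u = 0$ ($u = 0 \cdot 5 \cdot 7 = 0 \cdot 7 = 0$)
$g{\left(O,Y \right)} = 0$
$g{\left(-125,-51 \right)} - 25564 = 0 - 25564 = -25564$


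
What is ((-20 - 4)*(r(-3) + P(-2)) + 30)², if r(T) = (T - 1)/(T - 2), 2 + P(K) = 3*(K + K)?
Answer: 3006756/25 ≈ 1.2027e+5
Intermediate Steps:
P(K) = -2 + 6*K (P(K) = -2 + 3*(K + K) = -2 + 3*(2*K) = -2 + 6*K)
r(T) = (-1 + T)/(-2 + T)
((-20 - 4)*(r(-3) + P(-2)) + 30)² = ((-20 - 4)*((-1 - 3)/(-2 - 3) + (-2 + 6*(-2))) + 30)² = (-24*(-4/(-5) + (-2 - 12)) + 30)² = (-24*(-⅕*(-4) - 14) + 30)² = (-24*(⅘ - 14) + 30)² = (-24*(-66/5) + 30)² = (1584/5 + 30)² = (1734/5)² = 3006756/25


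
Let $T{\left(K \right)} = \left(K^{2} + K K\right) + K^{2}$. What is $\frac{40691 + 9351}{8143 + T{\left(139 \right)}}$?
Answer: $\frac{25021}{33053} \approx 0.757$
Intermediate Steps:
$T{\left(K \right)} = 3 K^{2}$ ($T{\left(K \right)} = \left(K^{2} + K^{2}\right) + K^{2} = 2 K^{2} + K^{2} = 3 K^{2}$)
$\frac{40691 + 9351}{8143 + T{\left(139 \right)}} = \frac{40691 + 9351}{8143 + 3 \cdot 139^{2}} = \frac{50042}{8143 + 3 \cdot 19321} = \frac{50042}{8143 + 57963} = \frac{50042}{66106} = 50042 \cdot \frac{1}{66106} = \frac{25021}{33053}$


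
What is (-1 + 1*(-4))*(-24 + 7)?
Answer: 85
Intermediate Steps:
(-1 + 1*(-4))*(-24 + 7) = (-1 - 4)*(-17) = -5*(-17) = 85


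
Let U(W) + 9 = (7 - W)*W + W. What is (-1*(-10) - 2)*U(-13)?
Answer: -2256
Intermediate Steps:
U(W) = -9 + W + W*(7 - W) (U(W) = -9 + ((7 - W)*W + W) = -9 + (W*(7 - W) + W) = -9 + (W + W*(7 - W)) = -9 + W + W*(7 - W))
(-1*(-10) - 2)*U(-13) = (-1*(-10) - 2)*(-9 - 1*(-13)² + 8*(-13)) = (10 - 2)*(-9 - 1*169 - 104) = 8*(-9 - 169 - 104) = 8*(-282) = -2256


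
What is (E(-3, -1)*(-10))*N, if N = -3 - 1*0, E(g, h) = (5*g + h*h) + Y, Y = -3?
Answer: -510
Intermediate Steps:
E(g, h) = -3 + h² + 5*g (E(g, h) = (5*g + h*h) - 3 = (5*g + h²) - 3 = (h² + 5*g) - 3 = -3 + h² + 5*g)
N = -3 (N = -3 + 0 = -3)
(E(-3, -1)*(-10))*N = ((-3 + (-1)² + 5*(-3))*(-10))*(-3) = ((-3 + 1 - 15)*(-10))*(-3) = -17*(-10)*(-3) = 170*(-3) = -510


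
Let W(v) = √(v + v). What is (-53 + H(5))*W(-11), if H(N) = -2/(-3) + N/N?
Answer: -154*I*√22/3 ≈ -240.77*I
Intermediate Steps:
H(N) = 5/3 (H(N) = -2*(-⅓) + 1 = ⅔ + 1 = 5/3)
W(v) = √2*√v (W(v) = √(2*v) = √2*√v)
(-53 + H(5))*W(-11) = (-53 + 5/3)*(√2*√(-11)) = -154*√2*I*√11/3 = -154*I*√22/3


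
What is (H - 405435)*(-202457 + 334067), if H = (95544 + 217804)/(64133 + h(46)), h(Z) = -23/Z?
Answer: -456269878662146/8551 ≈ -5.3359e+10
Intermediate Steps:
H = 626696/128265 (H = (95544 + 217804)/(64133 - 23/46) = 313348/(64133 - 23*1/46) = 313348/(64133 - ½) = 313348/(128265/2) = 313348*(2/128265) = 626696/128265 ≈ 4.8859)
(H - 405435)*(-202457 + 334067) = (626696/128265 - 405435)*(-202457 + 334067) = -52002493579/128265*131610 = -456269878662146/8551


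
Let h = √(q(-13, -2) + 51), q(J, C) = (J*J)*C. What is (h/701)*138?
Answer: 138*I*√287/701 ≈ 3.335*I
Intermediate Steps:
q(J, C) = C*J² (q(J, C) = J²*C = C*J²)
h = I*√287 (h = √(-2*(-13)² + 51) = √(-2*169 + 51) = √(-338 + 51) = √(-287) = I*√287 ≈ 16.941*I)
(h/701)*138 = ((I*√287)/701)*138 = ((I*√287)*(1/701))*138 = (I*√287/701)*138 = 138*I*√287/701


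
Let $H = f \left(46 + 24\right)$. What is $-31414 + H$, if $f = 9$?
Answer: $-30784$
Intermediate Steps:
$H = 630$ ($H = 9 \left(46 + 24\right) = 9 \cdot 70 = 630$)
$-31414 + H = -31414 + 630 = -30784$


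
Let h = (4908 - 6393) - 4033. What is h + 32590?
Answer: 27072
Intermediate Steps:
h = -5518 (h = -1485 - 4033 = -5518)
h + 32590 = -5518 + 32590 = 27072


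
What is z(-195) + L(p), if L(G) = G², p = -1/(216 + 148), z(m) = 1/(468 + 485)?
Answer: 133449/126268688 ≈ 0.0010569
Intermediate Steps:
z(m) = 1/953
p = -1/364 ≈ -0.0027473
z(-195) + L(p) = 1/953 + (-1/364)² = 1/953 + 1/132496 = 133449/126268688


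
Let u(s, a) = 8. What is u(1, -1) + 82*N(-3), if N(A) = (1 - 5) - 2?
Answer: -484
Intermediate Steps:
N(A) = -6 (N(A) = -4 - 2 = -6)
u(1, -1) + 82*N(-3) = 8 + 82*(-6) = 8 - 492 = -484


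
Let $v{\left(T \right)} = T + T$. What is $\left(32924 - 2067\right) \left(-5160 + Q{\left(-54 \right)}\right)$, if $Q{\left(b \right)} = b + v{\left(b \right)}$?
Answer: $-164220954$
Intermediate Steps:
$v{\left(T \right)} = 2 T$
$Q{\left(b \right)} = 3 b$ ($Q{\left(b \right)} = b + 2 b = 3 b$)
$\left(32924 - 2067\right) \left(-5160 + Q{\left(-54 \right)}\right) = \left(32924 - 2067\right) \left(-5160 + 3 \left(-54\right)\right) = 30857 \left(-5160 - 162\right) = 30857 \left(-5322\right) = -164220954$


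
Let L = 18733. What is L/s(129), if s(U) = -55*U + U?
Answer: -18733/6966 ≈ -2.6892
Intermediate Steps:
s(U) = -54*U
L/s(129) = 18733/((-54*129)) = 18733/(-6966) = 18733*(-1/6966) = -18733/6966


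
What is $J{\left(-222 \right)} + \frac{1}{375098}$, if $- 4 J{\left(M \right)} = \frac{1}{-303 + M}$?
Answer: $\frac{188599}{393852900} \approx 0.00047886$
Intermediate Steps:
$J{\left(M \right)} = - \frac{1}{4 \left(-303 + M\right)}$
$J{\left(-222 \right)} + \frac{1}{375098} = - \frac{1}{-1212 + 4 \left(-222\right)} + \frac{1}{375098} = - \frac{1}{-1212 - 888} + \frac{1}{375098} = - \frac{1}{-2100} + \frac{1}{375098} = \left(-1\right) \left(- \frac{1}{2100}\right) + \frac{1}{375098} = \frac{1}{2100} + \frac{1}{375098} = \frac{188599}{393852900}$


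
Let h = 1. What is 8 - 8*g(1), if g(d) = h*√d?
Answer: 0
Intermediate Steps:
g(d) = √d (g(d) = 1*√d = √d)
8 - 8*g(1) = 8 - 8*√1 = 8 - 8*1 = 8 - 8 = 0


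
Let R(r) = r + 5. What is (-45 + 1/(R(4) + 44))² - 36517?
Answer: -96892797/2809 ≈ -34494.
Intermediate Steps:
R(r) = 5 + r
(-45 + 1/(R(4) + 44))² - 36517 = (-45 + 1/((5 + 4) + 44))² - 36517 = (-45 + 1/(9 + 44))² - 36517 = (-45 + 1/53)² - 36517 = (-2384/53)² - 36517 = 5683456/2809 - 36517 = -96892797/2809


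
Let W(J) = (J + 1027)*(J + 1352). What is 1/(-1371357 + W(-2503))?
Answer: 1/327519 ≈ 3.0533e-6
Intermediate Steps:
W(J) = (1027 + J)*(1352 + J)
1/(-1371357 + W(-2503)) = 1/(-1371357 + (1388504 + (-2503)² + 2379*(-2503))) = 1/(-1371357 + (1388504 + 6265009 - 5954637)) = 1/(-1371357 + 1698876) = 1/327519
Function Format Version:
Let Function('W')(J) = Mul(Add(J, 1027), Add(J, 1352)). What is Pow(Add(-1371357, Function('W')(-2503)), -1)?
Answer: Rational(1, 327519) ≈ 3.0533e-6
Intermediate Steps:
Function('W')(J) = Mul(Add(1027, J), Add(1352, J))
Pow(Add(-1371357, Function('W')(-2503)), -1) = Pow(Add(-1371357, Add(1388504, Pow(-2503, 2), Mul(2379, -2503))), -1) = Pow(Add(-1371357, Add(1388504, 6265009, -5954637)), -1) = Pow(Add(-1371357, 1698876), -1) = Pow(327519, -1) = Rational(1, 327519)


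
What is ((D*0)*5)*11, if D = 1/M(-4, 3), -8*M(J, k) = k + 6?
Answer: 0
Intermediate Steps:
M(J, k) = -3/4 - k/8 (M(J, k) = -(k + 6)/8 = -(6 + k)/8 = -3/4 - k/8)
D = -8/9 (D = 1/(-3/4 - 1/8*3) = 1/(-3/4 - 3/8) = 1/(-9/8) = -8/9 ≈ -0.88889)
((D*0)*5)*11 = (-8/9*0*5)*11 = (0*5)*11 = 0*11 = 0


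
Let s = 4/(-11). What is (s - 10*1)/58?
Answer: -57/319 ≈ -0.17868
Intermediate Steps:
s = -4/11 (s = 4*(-1/11) = -4/11 ≈ -0.36364)
(s - 10*1)/58 = (-4/11 - 10*1)/58 = (-4/11 - 10)*(1/58) = -114/11*1/58 = -57/319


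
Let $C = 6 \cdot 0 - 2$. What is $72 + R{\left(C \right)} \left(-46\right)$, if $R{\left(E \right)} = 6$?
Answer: $-204$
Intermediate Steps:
$C = -2$ ($C = 0 - 2 = -2$)
$72 + R{\left(C \right)} \left(-46\right) = 72 + 6 \left(-46\right) = 72 - 276 = -204$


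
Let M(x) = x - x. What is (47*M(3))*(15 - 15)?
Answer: 0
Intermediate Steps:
M(x) = 0
(47*M(3))*(15 - 15) = (47*0)*(15 - 15) = 0*0 = 0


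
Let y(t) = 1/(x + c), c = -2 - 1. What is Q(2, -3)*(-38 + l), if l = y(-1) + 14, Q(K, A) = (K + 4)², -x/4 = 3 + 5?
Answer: -30276/35 ≈ -865.03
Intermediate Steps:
x = -32 (x = -4*(3 + 5) = -4*8 = -32)
Q(K, A) = (4 + K)²
c = -3
y(t) = -1/35 (y(t) = 1/(-32 - 3) = 1/(-35) = -1/35)
l = 489/35 (l = -1/35 + 14 = 489/35 ≈ 13.971)
Q(2, -3)*(-38 + l) = (4 + 2)²*(-38 + 489/35) = 6²*(-841/35) = 36*(-841/35) = -30276/35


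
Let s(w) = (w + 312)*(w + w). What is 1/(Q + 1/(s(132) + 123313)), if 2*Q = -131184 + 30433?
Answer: -481058/24233537277 ≈ -1.9851e-5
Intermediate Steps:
s(w) = 2*w*(312 + w) (s(w) = (312 + w)*(2*w) = 2*w*(312 + w))
Q = -100751/2 (Q = (-131184 + 30433)/2 = (½)*(-100751) = -100751/2 ≈ -50376.)
1/(Q + 1/(s(132) + 123313)) = 1/(-100751/2 + 1/(2*132*(312 + 132) + 123313)) = 1/(-100751/2 + 1/(2*132*444 + 123313)) = 1/(-100751/2 + 1/(117216 + 123313)) = 1/(-100751/2 + 1/240529) = 1/(-24233537277/481058) = -481058/24233537277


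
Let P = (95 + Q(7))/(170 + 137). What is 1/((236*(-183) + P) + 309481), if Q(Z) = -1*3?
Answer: 307/81752043 ≈ 3.7553e-6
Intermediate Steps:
Q(Z) = -3
P = 92/307 (P = (95 - 3)/(170 + 137) = 92/307 ≈ 0.29967)
1/((236*(-183) + P) + 309481) = 1/((236*(-183) + 92/307) + 309481) = 1/((-43188 + 92/307) + 309481) = 1/(-13258624/307 + 309481) = 1/(81752043/307) = 307/81752043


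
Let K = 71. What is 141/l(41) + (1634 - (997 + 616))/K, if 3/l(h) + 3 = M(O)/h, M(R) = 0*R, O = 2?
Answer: -9990/71 ≈ -140.70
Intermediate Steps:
M(R) = 0
l(h) = -1 (l(h) = 3/(-3 + 0/h) = 3/(-3 + 0) = 3/(-3) = 3*(-⅓) = -1)
141/l(41) + (1634 - (997 + 616))/K = 141/(-1) + (1634 - (997 + 616))/71 = 141*(-1) + (1634 - 1*1613)*(1/71) = -141 + (1634 - 1613)*(1/71) = -141 + 21*(1/71) = -141 + 21/71 = -9990/71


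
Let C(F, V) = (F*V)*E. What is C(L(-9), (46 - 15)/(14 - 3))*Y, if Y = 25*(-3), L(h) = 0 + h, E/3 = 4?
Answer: 251100/11 ≈ 22827.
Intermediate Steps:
E = 12 (E = 3*4 = 12)
L(h) = h
C(F, V) = 12*F*V (C(F, V) = (F*V)*12 = 12*F*V)
Y = -75
C(L(-9), (46 - 15)/(14 - 3))*Y = (12*(-9)*((46 - 15)/(14 - 3)))*(-75) = (12*(-9)*(31/11))*(-75) = -3348/11*(-75) = 251100/11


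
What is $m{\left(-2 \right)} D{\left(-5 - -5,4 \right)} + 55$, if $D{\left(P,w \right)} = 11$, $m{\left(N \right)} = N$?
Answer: $33$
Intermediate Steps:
$m{\left(-2 \right)} D{\left(-5 - -5,4 \right)} + 55 = \left(-2\right) 11 + 55 = -22 + 55 = 33$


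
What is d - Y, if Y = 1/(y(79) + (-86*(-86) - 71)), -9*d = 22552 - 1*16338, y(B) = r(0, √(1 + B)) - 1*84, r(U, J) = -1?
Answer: -44989369/65160 ≈ -690.44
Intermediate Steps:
y(B) = -85 (y(B) = -1 - 1*84 = -1 - 84 = -85)
d = -6214/9 (d = -(22552 - 1*16338)/9 = -(22552 - 16338)/9 = -⅑*6214 = -6214/9 ≈ -690.44)
Y = 1/7240 (Y = 1/(-85 + (-86*(-86) - 71)) = 1/(-85 + (7396 - 71)) = 1/(-85 + 7325) = 1/7240 ≈ 0.00013812)
d - Y = -6214/9 - 1*1/7240 = -6214/9 - 1/7240 = -44989369/65160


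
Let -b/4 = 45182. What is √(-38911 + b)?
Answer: I*√219639 ≈ 468.66*I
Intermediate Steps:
b = -180728 (b = -4*45182 = -180728)
√(-38911 + b) = √(-38911 - 180728) = √(-219639) = I*√219639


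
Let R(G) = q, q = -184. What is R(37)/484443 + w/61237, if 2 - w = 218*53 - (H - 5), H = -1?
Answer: -295287358/1561359789 ≈ -0.18912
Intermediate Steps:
R(G) = -184
w = -11558 (w = 2 - (218*53 - (-1 - 5)) = 2 - (11554 - 1*(-6)) = 2 - (11554 + 6) = 2 - 1*11560 = 2 - 11560 = -11558)
R(37)/484443 + w/61237 = -184/484443 - 11558/61237 = -295287358/1561359789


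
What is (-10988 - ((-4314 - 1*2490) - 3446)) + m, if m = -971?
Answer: -1709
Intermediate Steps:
(-10988 - ((-4314 - 1*2490) - 3446)) + m = (-10988 - ((-4314 - 1*2490) - 3446)) - 971 = (-10988 - ((-4314 - 2490) - 3446)) - 971 = (-10988 - (-6804 - 3446)) - 971 = (-10988 - 1*(-10250)) - 971 = (-10988 + 10250) - 971 = -738 - 971 = -1709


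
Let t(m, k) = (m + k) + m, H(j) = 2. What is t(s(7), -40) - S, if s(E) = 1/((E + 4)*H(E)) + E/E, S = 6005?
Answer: -66472/11 ≈ -6042.9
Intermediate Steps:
s(E) = 1 + 1/(2*(4 + E)) (s(E) = 1/((E + 4)*2) + E/E = (½)/(4 + E) + 1 = 1/(2*(4 + E)) + 1 = 1 + 1/(2*(4 + E)))
t(m, k) = k + 2*m (t(m, k) = (k + m) + m = k + 2*m)
t(s(7), -40) - S = (-40 + 2*((9/2 + 7)/(4 + 7))) - 1*6005 = (-40 + 2*((23/2)/11)) - 6005 = (-40 + 2*((1/11)*(23/2))) - 6005 = (-40 + 2*(23/22)) - 6005 = (-40 + 23/11) - 6005 = -417/11 - 6005 = -66472/11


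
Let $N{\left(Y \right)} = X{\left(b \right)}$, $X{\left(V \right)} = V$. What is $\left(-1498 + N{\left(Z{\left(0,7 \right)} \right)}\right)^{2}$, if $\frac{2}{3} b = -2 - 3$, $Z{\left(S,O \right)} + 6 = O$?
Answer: $\frac{9066121}{4} \approx 2.2665 \cdot 10^{6}$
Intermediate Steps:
$Z{\left(S,O \right)} = -6 + O$
$b = - \frac{15}{2}$ ($b = \frac{3 \left(-2 - 3\right)}{2} = \frac{3}{2} \left(-5\right) = - \frac{15}{2} \approx -7.5$)
$N{\left(Y \right)} = - \frac{15}{2}$
$\left(-1498 + N{\left(Z{\left(0,7 \right)} \right)}\right)^{2} = \left(-1498 - \frac{15}{2}\right)^{2} = \left(- \frac{3011}{2}\right)^{2} = \frac{9066121}{4}$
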